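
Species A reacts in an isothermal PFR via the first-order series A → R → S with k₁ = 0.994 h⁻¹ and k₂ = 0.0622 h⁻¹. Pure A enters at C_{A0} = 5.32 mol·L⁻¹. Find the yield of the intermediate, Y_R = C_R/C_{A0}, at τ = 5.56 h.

Solving the coupled first-order balances gives C_R(τ) = [k₁/(k₂−k₁)]·C_{A0}·(e^(−k₁τ) − e^(−k₂τ)).
e^(−k₁τ) = e^(−0.994×5.56) = e^(−5.527) = 0.003979; e^(−k₂τ) = e^(−0.3458) = 0.7076.
C_R = 0.994×5.32/(0.0622−0.994) × (0.003979−0.7076) = (-5.675)×(-0.7037) = 3.993 mol·L⁻¹.
Y_R = C_R/C_{A0} = 3.993/5.32 = 0.751.

0.751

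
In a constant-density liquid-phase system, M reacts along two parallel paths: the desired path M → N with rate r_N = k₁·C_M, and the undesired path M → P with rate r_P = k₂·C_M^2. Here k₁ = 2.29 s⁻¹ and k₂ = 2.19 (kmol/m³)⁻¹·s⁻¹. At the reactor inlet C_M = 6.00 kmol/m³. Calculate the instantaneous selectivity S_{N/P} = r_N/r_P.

0.174

S_{N/P} = r_N/r_P = (k₁·C_M)/(k₂·C_M^2) = (k₁/k₂)·C_M⁻¹.
= (2.29×6.000) / (2.19×6.000^2) = 13.74/78.84 = 0.174.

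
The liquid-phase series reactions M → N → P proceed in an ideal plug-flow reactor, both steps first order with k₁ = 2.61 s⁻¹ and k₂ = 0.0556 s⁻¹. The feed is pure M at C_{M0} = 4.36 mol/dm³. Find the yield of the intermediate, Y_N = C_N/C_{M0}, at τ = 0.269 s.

Solving the coupled first-order balances gives C_N(τ) = [k₁/(k₂−k₁)]·C_{M0}·(e^(−k₁τ) − e^(−k₂τ)).
e^(−k₁τ) = e^(−2.61×0.269) = e^(−0.7021) = 0.4955; e^(−k₂τ) = e^(−0.01496) = 0.9852.
C_N = 2.61×4.36/(0.0556−2.61) × (0.4955−0.9852) = (-4.455)×(-0.4896) = 2.181 mol/dm³.
Y_N = C_N/C_{M0} = 2.181/4.36 = 0.500.

0.500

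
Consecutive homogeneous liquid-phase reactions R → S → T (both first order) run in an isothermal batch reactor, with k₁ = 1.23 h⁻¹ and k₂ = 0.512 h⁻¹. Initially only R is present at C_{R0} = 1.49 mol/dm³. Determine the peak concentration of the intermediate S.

For a first-order series the maximum intermediate yield is C_{S,max}/C_{R0} = (k₁/k₂)^[k₂/(k₂−k₁)].
= (1.23/0.512)^(0.512/(0.512−1.23)) = (2.402)^(-0.7131) = 0.5353.
C_{S,max} = 0.5353×1.49 = 0.798 mol/dm³.

0.798 mol/dm³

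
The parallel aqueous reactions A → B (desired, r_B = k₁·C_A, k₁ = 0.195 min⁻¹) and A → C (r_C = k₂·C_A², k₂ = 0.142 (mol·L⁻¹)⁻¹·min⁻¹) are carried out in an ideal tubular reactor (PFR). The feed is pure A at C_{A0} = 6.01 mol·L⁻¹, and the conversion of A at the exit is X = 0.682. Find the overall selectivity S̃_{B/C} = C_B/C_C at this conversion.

0.372

C_A = C_{A0}(1−X) = 1.911 mol·L⁻¹.
Along a PFR/batch, dC_B/dC_A = −r_B/(r_B+r_C) = −k₁/(k₁+k₂·C_A).
Integrating from C_{A0} to C_A: C_B = (0.195/0.142)·ln[(0.195+0.142·6.01)/(0.195+0.142·1.91)] = 1.373·ln(1.048/0.4664) = 1.112 mol·L⁻¹.
C_C = (C_{A0}−C_A)−C_B = 2.986 mol·L⁻¹; S̃_{B/C} = 1.112/2.986 = 0.372.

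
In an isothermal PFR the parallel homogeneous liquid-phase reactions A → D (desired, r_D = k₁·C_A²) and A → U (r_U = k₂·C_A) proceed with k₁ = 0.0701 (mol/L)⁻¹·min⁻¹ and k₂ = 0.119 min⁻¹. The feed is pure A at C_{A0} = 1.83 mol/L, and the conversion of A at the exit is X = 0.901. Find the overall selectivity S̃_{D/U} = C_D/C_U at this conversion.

0.542

C_A = C_{A0}(1−X) = 0.1812 mol/L.
Along a PFR/batch, dC_U/dC_A = −r_U/(r_D+r_U) = −k₂/(k₂+k₁·C_A).
Integrating from C_{A0} to C_A: C_U = (0.119/0.0701)·ln[(0.119+0.0701·1.83)/(0.119+0.0701·0.181)] = 1.698·ln(0.2473/0.1317) = 1.069 mol/L.
Then C_D = (C_{A0}−C_A) − C_U = 1.649 − 1.069 = 0.5793 mol/L.
S̃_{D/U} = C_D/C_U = 0.5793/1.069 = 0.542.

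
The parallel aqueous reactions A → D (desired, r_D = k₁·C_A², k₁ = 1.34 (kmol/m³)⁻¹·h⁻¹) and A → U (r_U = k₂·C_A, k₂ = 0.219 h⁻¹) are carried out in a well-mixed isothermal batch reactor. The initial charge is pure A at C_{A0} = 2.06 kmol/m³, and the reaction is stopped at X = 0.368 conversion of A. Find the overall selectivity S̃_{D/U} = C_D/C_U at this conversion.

10.1

C_A = C_{A0}(1−X) = 1.302 kmol/m³.
Along a PFR/batch, dC_U/dC_A = −r_U/(r_D+r_U) = −k₂/(k₂+k₁·C_A).
Integrating from C_{A0} to C_A: C_U = (0.219/1.34)·ln[(0.219+1.34·2.06)/(0.219+1.34·1.30)] = 0.1634·ln(2.979/1.964) = 0.06814 kmol/m³.
Then C_D = (C_{A0}−C_A) − C_U = 0.7581 − 0.06814 = 0.6899 kmol/m³.
S̃_{D/U} = C_D/C_U = 0.6899/0.06814 = 10.1.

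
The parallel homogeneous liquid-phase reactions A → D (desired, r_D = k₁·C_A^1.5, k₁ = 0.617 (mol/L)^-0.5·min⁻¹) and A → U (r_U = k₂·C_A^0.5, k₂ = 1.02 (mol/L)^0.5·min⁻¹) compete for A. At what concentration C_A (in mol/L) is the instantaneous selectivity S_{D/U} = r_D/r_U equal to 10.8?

S_{D/U} = (k₁/k₂)·C_A ⇒ C_A = S·k₂/k₁.
= 10.8×1.02/0.617 = 17.9 mol/L.

17.9 mol/L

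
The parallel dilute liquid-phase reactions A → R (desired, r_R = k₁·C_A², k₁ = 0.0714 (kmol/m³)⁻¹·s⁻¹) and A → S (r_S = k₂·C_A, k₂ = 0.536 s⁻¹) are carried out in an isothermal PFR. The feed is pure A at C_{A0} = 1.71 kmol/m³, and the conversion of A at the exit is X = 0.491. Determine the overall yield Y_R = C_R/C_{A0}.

C_A = C_{A0}(1−X) = 0.8704 kmol/m³.
Along a PFR/batch, dC_S/dC_A = −r_S/(r_R+r_S) = −k₂/(k₂+k₁·C_A).
Integrating from C_{A0} to C_A: C_S = (0.536/0.0714)·ln[(0.536+0.0714·1.71)/(0.536+0.0714·0.870)] = 7.507·ln(0.6581/0.5981) = 0.7170 kmol/m³.
Then C_R = (C_{A0}−C_A) − C_S = 0.8396 − 0.7170 = 0.1226 kmol/m³.
Y_R = C_R/C_{A0} = 0.1226/1.71 = 0.0717.

0.0717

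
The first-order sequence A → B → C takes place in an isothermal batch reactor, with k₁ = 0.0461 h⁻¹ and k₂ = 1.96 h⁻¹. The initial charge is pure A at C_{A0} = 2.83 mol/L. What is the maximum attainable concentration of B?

0.0608 mol/L

At the optimum, C_{B,max}/C_{A0} = (k₁/k₂)^[k₂/(k₂−k₁)].
= (0.0461/1.96)^(1.96/(1.96−0.0461)) = (0.02352)^(1.024) = 0.02149.
C_{B,max} = 0.02149×2.83 = 0.0608 mol/L.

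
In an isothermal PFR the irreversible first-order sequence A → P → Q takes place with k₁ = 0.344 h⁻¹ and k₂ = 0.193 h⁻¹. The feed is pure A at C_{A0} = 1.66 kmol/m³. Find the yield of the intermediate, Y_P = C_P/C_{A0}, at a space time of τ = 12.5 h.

0.173

The intermediate concentration in a first-order A→B→C sequence is C_P = k₁C_{A0}(e^(−k₁τ) − e^(−k₂τ))/(k₂−k₁).
e^(−k₁τ) = e^(−0.344×12.5) = e^(−4.300) = 0.01357; e^(−k₂τ) = e^(−2.413) = 0.08959.
C_P = 0.344×1.66/(0.193−0.344) × (0.01357−0.08959) = (-3.782)×(-0.07602) = 0.2875 kmol/m³.
Y_P = C_P/C_{A0} = 0.2875/1.66 = 0.173.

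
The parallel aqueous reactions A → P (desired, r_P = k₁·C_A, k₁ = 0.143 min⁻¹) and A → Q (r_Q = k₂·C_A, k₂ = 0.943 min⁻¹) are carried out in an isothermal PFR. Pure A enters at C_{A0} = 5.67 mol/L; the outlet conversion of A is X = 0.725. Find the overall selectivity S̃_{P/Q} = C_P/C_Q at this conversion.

0.152

C_A = C_{A0}(1−X) = 1.559 mol/L.
Both paths are first order in A, so the instantaneous fraction to P is constant: dC_P/d(−C_A) = k₁/(k₁+k₂) = 0.1317.
C_P = 0.1317·(C_{A0}−C_A) = 0.1317×4.111 = 0.541 mol/L.
C_Q = (C_{A0}−C_A)−C_P = 3.569 mol/L; S̃_{P/Q} = 0.5413/3.569 = 0.152.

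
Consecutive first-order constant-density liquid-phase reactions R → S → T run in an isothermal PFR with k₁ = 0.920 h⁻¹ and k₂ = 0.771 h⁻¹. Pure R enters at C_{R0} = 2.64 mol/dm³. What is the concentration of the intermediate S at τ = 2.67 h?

Solving the coupled first-order balances gives C_S(τ) = [k₁/(k₂−k₁)]·C_{R0}·(e^(−k₁τ) − e^(−k₂τ)).
e^(−k₁τ) = e^(−0.920×2.67) = e^(−2.456) = 0.08574; e^(−k₂τ) = e^(−2.059) = 0.1276.
C_S = 0.920×2.64/(0.771−0.920) × (0.08574−0.1276) = (-16.30)×(-0.04189) = 0.6829 mol/dm³.

0.683 mol/dm³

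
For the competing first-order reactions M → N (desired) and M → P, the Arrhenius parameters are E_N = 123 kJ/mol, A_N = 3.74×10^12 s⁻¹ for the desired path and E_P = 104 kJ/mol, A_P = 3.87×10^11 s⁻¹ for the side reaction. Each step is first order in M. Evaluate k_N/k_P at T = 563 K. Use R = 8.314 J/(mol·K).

k_N/k_P = (A_N/A_P)·exp[−(E_N−E_P)/(RT)] = (A_N/A_P)·exp[(E_P−E_N)/(RT)].
(E_P−E_N)/(RT) = (104−123)×10³/(8.314×563) = -19000/4681 = -4.059.
k_N/k_P = (3.74×10^12/3.87×10^11)·exp(-4.059) = 9.664 × 0.01726 = 0.167.
Since E_N > E_P, raising the temperature improves selectivity toward N.

0.167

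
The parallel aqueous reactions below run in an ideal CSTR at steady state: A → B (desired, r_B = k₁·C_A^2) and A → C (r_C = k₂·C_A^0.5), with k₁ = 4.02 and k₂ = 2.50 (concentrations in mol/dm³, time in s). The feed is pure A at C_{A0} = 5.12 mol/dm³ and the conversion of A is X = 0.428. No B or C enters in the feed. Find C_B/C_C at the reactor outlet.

Exit C_A = C_{A0}(1−X) = 5.12×0.572 = 2.929 mol/dm³.
A CSTR operates uniformly at the exit composition, giving r_B = 34.48 and r_C = 4.278 (each k·C_A^n at C_A = 2.929).
Overall selectivity = C_B/C_C = r_Bτ/(r_Cτ) = r_B/r_C = 8.06.

8.06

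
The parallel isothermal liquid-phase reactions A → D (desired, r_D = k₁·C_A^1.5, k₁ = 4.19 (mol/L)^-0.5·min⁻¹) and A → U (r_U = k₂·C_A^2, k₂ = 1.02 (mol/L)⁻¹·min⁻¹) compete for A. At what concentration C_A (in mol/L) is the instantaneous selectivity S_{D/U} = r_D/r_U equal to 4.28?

0.921 mol/L

S_{D/U} = (k₁/k₂)·C_A^-0.5 ⇒ C_A = (S·k₂/k₁)^(-2).
= (4.28×1.02/4.19)^(-2) = (1.042)^(-2) = 0.921 mol/L.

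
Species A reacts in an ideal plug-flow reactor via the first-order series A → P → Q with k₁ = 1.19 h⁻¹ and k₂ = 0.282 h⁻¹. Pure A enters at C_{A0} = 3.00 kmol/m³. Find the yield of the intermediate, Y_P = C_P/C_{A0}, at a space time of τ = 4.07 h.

Solving the coupled first-order balances gives C_P(τ) = [k₁/(k₂−k₁)]·C_{A0}·(e^(−k₁τ) − e^(−k₂τ)).
e^(−k₁τ) = e^(−1.19×4.07) = e^(−4.843) = 0.007881; e^(−k₂τ) = e^(−1.148) = 0.3174.
C_P = 1.19×3.00/(0.282−1.19) × (0.007881−0.3174) = (-3.932)×(-0.3095) = 1.217 kmol/m³.
Y_P = C_P/C_{A0} = 1.217/3.00 = 0.406.

0.406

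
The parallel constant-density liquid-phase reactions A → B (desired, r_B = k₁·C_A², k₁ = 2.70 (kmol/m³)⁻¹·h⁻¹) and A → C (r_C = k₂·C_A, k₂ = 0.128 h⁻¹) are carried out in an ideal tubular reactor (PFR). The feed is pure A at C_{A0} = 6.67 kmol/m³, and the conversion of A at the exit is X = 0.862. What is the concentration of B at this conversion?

C_A = C_{A0}(1−X) = 0.9205 kmol/m³.
Along a PFR/batch, dC_C/dC_A = −r_C/(r_B+r_C) = −k₂/(k₂+k₁·C_A).
Integrating from C_{A0} to C_A: C_C = (0.128/2.70)·ln[(0.128+2.70·6.67)/(0.128+2.70·0.920)] = 0.04741·ln(18.14/2.613) = 0.09185 kmol/m³.
Then C_B = (C_{A0}−C_A) − C_C = 5.750 − 0.09185 = 5.658 kmol/m³.

5.66 kmol/m³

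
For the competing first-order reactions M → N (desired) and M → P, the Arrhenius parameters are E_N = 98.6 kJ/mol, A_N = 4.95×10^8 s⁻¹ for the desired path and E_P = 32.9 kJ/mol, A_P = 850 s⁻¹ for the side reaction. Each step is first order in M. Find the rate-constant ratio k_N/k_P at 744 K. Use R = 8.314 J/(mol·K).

14.2

Since both paths have the same order in M, the concentration cancels and S_{N/P} = k_N/k_P = (A_N/A_P)·exp[(E_P−E_N)/(RT)].
(E_P−E_N)/(RT) = (32.9−98.6)×10³/(8.314×744) = -65700/6186 = -10.62.
k_N/k_P = (4.95×10^8/850)·exp(-10.62) = 5.824×10^5 × 2.439×10^-5 = 14.2.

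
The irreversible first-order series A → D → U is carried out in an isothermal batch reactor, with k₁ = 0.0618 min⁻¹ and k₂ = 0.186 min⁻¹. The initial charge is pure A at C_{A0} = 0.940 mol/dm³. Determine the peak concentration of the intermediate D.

For a first-order series the maximum intermediate yield is C_{D,max}/C_{A0} = (k₁/k₂)^[k₂/(k₂−k₁)].
= (0.0618/0.186)^(0.186/(0.186−0.0618)) = (0.3323)^(1.498) = 0.1920.
C_{D,max} = 0.1920×0.940 = 0.181 mol/dm³.

0.181 mol/dm³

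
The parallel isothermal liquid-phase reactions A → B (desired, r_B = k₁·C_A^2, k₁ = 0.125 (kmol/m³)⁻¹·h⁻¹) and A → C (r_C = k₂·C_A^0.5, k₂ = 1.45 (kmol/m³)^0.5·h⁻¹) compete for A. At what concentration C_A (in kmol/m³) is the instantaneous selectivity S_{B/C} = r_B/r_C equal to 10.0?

S_{B/C} = (k₁/k₂)·C_A^1.5 ⇒ C_A = (S·k₂/k₁)^(1/1.5).
= (10.0×1.45/0.125)^(0.6667) = (116.0)^(0.6667) = 23.8 kmol/m³.

23.8 kmol/m³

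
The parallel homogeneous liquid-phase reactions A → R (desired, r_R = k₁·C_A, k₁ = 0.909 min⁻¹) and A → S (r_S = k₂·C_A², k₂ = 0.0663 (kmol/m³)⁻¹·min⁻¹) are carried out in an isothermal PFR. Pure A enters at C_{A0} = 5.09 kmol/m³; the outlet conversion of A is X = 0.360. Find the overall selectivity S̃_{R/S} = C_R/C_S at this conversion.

3.30

C_A = C_{A0}(1−X) = 3.258 kmol/m³.
Along a PFR/batch, dC_R/dC_A = −r_R/(r_R+r_S) = −k₁/(k₁+k₂·C_A).
Integrating from C_{A0} to C_A: C_R = (0.909/0.0663)·ln[(0.909+0.0663·5.09)/(0.909+0.0663·3.26)] = 13.71·ln(1.246/1.125) = 1.406 kmol/m³.
C_S = (C_{A0}−C_A)−C_R = 0.4264 kmol/m³; S̃_{R/S} = 1.406/0.4264 = 3.30.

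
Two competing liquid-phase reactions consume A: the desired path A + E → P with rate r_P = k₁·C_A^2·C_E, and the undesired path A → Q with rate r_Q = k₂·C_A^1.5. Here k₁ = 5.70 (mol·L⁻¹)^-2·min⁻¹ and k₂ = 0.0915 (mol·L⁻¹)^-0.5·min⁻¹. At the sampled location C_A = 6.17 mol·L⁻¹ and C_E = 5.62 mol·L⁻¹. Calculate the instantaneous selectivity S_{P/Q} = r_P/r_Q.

S_{P/Q} = r_P/r_Q = (k₁·C_A^2·C_E)/(k₂·C_A^1.5) = (k₁/k₂)·C_A^0.5·C_E.
= (5.70×6.170^2×5.620) / (0.0915×6.170^1.5) = 1219/1.402 = 870.
Since the desired path is higher order in A, keeping C_A high (PFR or concentrated feed) favours P.

870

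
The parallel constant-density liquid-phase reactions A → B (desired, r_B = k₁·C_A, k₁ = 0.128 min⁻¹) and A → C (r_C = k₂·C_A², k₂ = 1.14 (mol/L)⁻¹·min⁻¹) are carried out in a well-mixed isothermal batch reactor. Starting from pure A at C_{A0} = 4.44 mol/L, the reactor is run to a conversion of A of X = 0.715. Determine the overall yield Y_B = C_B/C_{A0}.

C_A = C_{A0}(1−X) = 1.265 mol/L.
Along a PFR/batch, dC_B/dC_A = −r_B/(r_B+r_C) = −k₁/(k₁+k₂·C_A).
Integrating from C_{A0} to C_A: C_B = (0.128/1.14)·ln[(0.128+1.14·4.44)/(0.128+1.14·1.27)] = 0.1123·ln(5.190/1.571) = 0.1342 mol/L.
Y_B = C_B/C_{A0} = 0.1342/4.44 = 0.0302.

0.0302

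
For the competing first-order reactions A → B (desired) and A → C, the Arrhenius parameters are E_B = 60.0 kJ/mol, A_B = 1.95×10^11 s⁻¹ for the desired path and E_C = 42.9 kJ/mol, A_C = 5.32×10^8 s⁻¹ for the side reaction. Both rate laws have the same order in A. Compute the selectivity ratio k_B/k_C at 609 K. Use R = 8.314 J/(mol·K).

With equal orders, S_{B/C} = k_B/k_C = (A_B/A_C)·exp[(E_C−E_B)/(RT)].
(E_C−E_B)/(RT) = (42.9−60.0)×10³/(8.314×609) = -17100/5063 = -3.377.
k_B/k_C = (1.95×10^11/5.32×10^8)·exp(-3.377) = 366.5 × 0.03414 = 12.5.
Since E_B > E_C, raising the temperature improves selectivity toward B.

12.5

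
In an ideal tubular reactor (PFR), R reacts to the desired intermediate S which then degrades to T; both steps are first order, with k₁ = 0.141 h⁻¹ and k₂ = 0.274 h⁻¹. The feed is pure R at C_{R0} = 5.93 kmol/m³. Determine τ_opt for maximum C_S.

5.00 h

Setting dC_S/dτ = 0 gives τ_opt = ln(k₂/k₁)/(k₂−k₁).
= ln(0.274/0.141)/(0.274−0.141) = ln(1.943)/0.1330 = 0.6644/0.1330 = 5.00 h.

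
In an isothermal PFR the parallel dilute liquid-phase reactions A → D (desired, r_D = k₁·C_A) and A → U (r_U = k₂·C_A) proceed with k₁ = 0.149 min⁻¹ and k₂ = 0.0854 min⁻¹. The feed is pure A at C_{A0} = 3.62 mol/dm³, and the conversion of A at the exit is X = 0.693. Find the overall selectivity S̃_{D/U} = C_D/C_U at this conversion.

C_A = C_{A0}(1−X) = 1.111 mol/dm³.
Both paths are first order in A, so the instantaneous fraction to D is constant: dC_D/d(−C_A) = k₁/(k₁+k₂) = 0.6357.
C_D = 0.6357·(C_{A0}−C_A) = 0.6357×2.509 = 1.59 mol/dm³.
C_U = (C_{A0}−C_A)−C_D = 0.9140 mol/dm³; S̃_{D/U} = 1.595/0.9140 = 1.74.

1.74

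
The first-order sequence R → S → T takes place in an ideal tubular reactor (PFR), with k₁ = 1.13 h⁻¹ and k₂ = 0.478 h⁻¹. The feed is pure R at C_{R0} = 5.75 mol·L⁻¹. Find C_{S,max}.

3.06 mol·L⁻¹

Evaluating C_S at τ_opt = ln(k₂/k₁)/(k₂−k₁) gives C_{S,max}/C_{R0} = (k₁/k₂)^[k₂/(k₂−k₁)].
= (1.13/0.478)^(0.478/(0.478−1.13)) = (2.364)^(-0.7331) = 0.5322.
C_{S,max} = 0.5322×5.75 = 3.06 mol·L⁻¹.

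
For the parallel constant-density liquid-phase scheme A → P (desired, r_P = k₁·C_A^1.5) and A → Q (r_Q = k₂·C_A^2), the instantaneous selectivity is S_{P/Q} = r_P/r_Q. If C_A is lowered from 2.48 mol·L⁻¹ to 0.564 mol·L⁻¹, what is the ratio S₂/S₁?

S_{P/Q} = (k₁/k₂)·C_A^-0.5, so S₂/S₁ = (C_{A,2}/C_{A,1})^-0.5.
= (0.564/2.48)^(-0.5) = (0.2274)^(-0.5) = 2.10.
Selectivity toward P rises as C_A falls — low-concentration operation is favoured.

2.10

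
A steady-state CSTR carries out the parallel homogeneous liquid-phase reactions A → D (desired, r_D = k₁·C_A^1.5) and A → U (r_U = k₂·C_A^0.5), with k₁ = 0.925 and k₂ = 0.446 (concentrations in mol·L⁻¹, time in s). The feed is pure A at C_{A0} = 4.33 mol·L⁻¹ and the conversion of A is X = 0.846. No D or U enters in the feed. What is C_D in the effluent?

Exit C_A = C_{A0}(1−X) = 4.33×0.154 = 0.6668 mol·L⁻¹.
In a CSTR the entire volume is at exit conditions, so r_D = 0.925×0.6668^1.5 = 0.5037 and r_U = 0.446×0.6668^0.5 = 0.3642.
Fraction of consumed A going to D: r_D/(r_D+r_U) = 0.5804.
C_D = 0.5804·C_{A0}·X = 0.5804×4.33×0.846 = 2.13 mol·L⁻¹.

2.13 mol·L⁻¹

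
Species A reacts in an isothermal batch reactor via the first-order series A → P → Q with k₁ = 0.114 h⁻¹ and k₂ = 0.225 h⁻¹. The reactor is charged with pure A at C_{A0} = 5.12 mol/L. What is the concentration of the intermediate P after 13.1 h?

Solving the coupled first-order balances gives C_P(t) = [k₁/(k₂−k₁)]·C_{A0}·(e^(−k₁t) − e^(−k₂t)).
e^(−k₁t) = e^(−0.114×13.1) = e^(−1.493) = 0.2246; e^(−k₂t) = e^(−2.947) = 0.05247.
C_P = 0.114×5.12/(0.225−0.114) × (0.2246−0.05247) = 5.258×0.1721 = 0.9052 mol/L.

0.905 mol/L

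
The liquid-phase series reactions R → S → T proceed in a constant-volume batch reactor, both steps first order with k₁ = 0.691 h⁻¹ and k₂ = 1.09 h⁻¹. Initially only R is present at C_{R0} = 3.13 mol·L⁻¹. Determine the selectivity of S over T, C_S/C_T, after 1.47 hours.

0.774

The intermediate concentration in a first-order A→B→C sequence is C_S = k₁C_{R0}(e^(−k₁t) − e^(−k₂t))/(k₂−k₁).
e^(−k₁t) = e^(−0.691×1.47) = e^(−1.016) = 0.3621; e^(−k₂t) = e^(−1.602) = 0.2014.
C_S = 0.691×3.13/(1.09−0.691) × (0.3621−0.2014) = 5.421×0.1607 = 0.8710 mol·L⁻¹.
C_R = C_{R0}e^(−k₁t) = 1.133 mol·L⁻¹, so C_T = C_{R0}−C_R−C_S = 1.126 mol·L⁻¹; C_S/C_T = 0.774.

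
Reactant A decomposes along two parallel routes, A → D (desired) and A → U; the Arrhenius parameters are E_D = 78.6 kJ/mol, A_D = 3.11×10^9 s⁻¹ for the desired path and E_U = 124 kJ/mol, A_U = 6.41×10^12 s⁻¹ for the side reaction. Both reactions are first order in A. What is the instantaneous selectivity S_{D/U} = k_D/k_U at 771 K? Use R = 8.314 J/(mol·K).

Since both paths have the same order in A, the concentration cancels and S_{D/U} = k_D/k_U = (A_D/A_U)·exp[(E_U−E_D)/(RT)].
(E_U−E_D)/(RT) = (124−78.6)×10³/(8.314×771) = 45400/6410 = 7.083.
k_D/k_U = (3.11×10^9/6.41×10^12)·exp(7.083) = 4.852×10^-4 × 1191 = 0.578.
Since E_D < E_U, lowering the temperature improves selectivity toward D.

0.578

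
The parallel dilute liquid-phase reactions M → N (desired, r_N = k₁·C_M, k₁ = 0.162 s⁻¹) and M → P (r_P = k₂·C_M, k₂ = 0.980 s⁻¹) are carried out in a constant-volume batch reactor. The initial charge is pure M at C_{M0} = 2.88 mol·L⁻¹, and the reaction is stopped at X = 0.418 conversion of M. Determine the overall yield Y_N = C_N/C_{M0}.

0.0593

C_M = C_{M0}(1−X) = 1.676 mol·L⁻¹.
Both paths are first order in M, so the instantaneous fraction to N is constant: dC_N/d(−C_M) = k₁/(k₁+k₂) = 0.1419.
C_N = 0.1419·(C_{M0}−C_M) = 0.1419×1.204 = 0.171 mol·L⁻¹.
Y_N = C_N/C_{M0} = 0.1708/2.88 = 0.0593.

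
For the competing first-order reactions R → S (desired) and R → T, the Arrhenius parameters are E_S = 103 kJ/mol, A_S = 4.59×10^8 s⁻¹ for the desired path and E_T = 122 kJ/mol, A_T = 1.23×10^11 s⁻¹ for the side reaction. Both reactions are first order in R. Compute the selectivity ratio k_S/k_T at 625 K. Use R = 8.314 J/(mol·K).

0.145

With equal orders, S_{S/T} = k_S/k_T = (A_S/A_T)·exp[(E_T−E_S)/(RT)].
(E_T−E_S)/(RT) = (122−103)×10³/(8.314×625) = 19000/5196 = 3.656.
k_S/k_T = (4.59×10^8/1.23×10^11)·exp(3.656) = 0.003732 × 38.72 = 0.145.
Since E_S < E_T, lowering the temperature improves selectivity toward S.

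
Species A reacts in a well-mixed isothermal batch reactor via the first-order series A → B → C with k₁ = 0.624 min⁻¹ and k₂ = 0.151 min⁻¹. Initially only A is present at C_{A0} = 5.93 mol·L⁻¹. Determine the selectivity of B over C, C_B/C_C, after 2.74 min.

3.42

Solving the coupled first-order balances gives C_B(t) = [k₁/(k₂−k₁)]·C_{A0}·(e^(−k₁t) − e^(−k₂t)).
e^(−k₁t) = e^(−0.624×2.74) = e^(−1.710) = 0.1809; e^(−k₂t) = e^(−0.4137) = 0.6612.
C_B = 0.624×5.93/(0.151−0.624) × (0.1809−0.6612) = (-7.823)×(-0.4803) = 3.757 mol·L⁻¹.
C_A = C_{A0}e^(−k₁t) = 1.073 mol·L⁻¹, so C_C = C_{A0}−C_A−C_B = 1.100 mol·L⁻¹; C_B/C_C = 3.42.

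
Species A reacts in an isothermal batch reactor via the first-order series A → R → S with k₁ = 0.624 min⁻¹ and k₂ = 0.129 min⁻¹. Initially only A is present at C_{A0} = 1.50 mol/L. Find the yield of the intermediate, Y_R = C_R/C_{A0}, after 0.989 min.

0.430

The intermediate concentration in a first-order A→B→C sequence is C_R = k₁C_{A0}(e^(−k₁t) − e^(−k₂t))/(k₂−k₁).
e^(−k₁t) = e^(−0.624×0.989) = e^(−0.6171) = 0.5395; e^(−k₂t) = e^(−0.1276) = 0.8802.
C_R = 0.624×1.50/(0.129−0.624) × (0.5395−0.8802) = (-1.891)×(-0.3407) = 0.6443 mol/L.
Y_R = C_R/C_{A0} = 0.6443/1.50 = 0.430.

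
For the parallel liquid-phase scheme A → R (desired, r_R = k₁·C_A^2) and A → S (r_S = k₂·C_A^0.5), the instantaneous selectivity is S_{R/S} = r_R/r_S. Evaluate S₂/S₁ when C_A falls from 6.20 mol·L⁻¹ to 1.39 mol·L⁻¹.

0.106

S_{R/S} = (k₁/k₂)·C_A^1.5, so S₂/S₁ = (C_{A,2}/C_{A,1})^1.5.
= (1.39/6.20)^1.5 = (0.2242)^1.5 = 0.106.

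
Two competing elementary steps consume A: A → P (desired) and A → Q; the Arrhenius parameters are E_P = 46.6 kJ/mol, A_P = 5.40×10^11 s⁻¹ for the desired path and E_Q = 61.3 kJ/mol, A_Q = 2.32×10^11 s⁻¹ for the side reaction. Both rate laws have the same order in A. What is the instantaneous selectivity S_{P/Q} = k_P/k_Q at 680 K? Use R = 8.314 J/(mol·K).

With equal orders, S_{P/Q} = k_P/k_Q = (A_P/A_Q)·exp[(E_Q−E_P)/(RT)].
(E_Q−E_P)/(RT) = (61.3−46.6)×10³/(8.314×680) = 14700/5654 = 2.600.
k_P/k_Q = (5.40×10^11/2.32×10^11)·exp(2.600) = 2.328 × 13.47 = 31.3.

31.3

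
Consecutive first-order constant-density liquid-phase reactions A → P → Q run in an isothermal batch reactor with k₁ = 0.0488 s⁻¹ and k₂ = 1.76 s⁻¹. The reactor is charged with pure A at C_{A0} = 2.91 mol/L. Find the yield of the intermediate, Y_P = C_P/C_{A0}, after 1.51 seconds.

For first-order series with pure A initially, C_P(t) = k₁C_{A0}/(k₂−k₁)·(e^(−k₁t) − e^(−k₂t)).
e^(−k₁t) = e^(−0.0488×1.51) = e^(−0.07369) = 0.9290; e^(−k₂t) = e^(−2.658) = 0.07012.
C_P = 0.0488×2.91/(1.76−0.0488) × (0.9290−0.07012) = 0.08299×0.8588 = 0.07127 mol/L.
Y_P = C_P/C_{A0} = 0.07127/2.91 = 0.0245.

0.0245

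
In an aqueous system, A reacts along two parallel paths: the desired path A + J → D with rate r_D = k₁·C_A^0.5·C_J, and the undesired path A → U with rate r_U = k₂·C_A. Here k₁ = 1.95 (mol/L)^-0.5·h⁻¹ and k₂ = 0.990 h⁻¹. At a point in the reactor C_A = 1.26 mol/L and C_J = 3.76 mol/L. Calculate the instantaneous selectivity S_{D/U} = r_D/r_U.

6.60

S_{D/U} = r_D/r_U = (k₁·C_A^0.5·C_J)/(k₂·C_A) = (k₁/k₂)·C_A^-0.5·C_J.
= (1.95×1.260^0.5×3.760) / (0.990×1.260) = 8.230/1.247 = 6.60.
The undesired path is higher order in A, so low C_A (CSTR or dilute feed) favours D.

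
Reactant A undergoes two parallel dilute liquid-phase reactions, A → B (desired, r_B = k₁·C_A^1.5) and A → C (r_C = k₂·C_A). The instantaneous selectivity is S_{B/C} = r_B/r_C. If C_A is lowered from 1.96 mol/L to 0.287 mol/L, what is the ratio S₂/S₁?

S_{B/C} = (k₁/k₂)·C_A^0.5, so S₂/S₁ = (C_{A,2}/C_{A,1})^0.5.
= (0.287/1.96)^0.5 = (0.1464)^0.5 = 0.383.
Selectivity toward B falls as C_A falls — high-concentration operation is favoured.

0.383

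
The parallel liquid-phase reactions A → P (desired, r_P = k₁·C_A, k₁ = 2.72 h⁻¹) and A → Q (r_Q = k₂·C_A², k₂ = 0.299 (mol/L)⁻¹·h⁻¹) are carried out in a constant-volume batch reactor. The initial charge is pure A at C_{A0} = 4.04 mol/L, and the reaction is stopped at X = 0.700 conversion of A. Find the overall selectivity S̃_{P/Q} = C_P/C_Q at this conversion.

3.54

C_A = C_{A0}(1−X) = 1.212 mol/L.
Along a PFR/batch, dC_P/dC_A = −r_P/(r_P+r_Q) = −k₁/(k₁+k₂·C_A).
Integrating from C_{A0} to C_A: C_P = (2.72/0.299)·ln[(2.72+0.299·4.04)/(2.72+0.299·1.21)] = 9.097·ln(3.928/3.082) = 2.205 mol/L.
C_Q = (C_{A0}−C_A)−C_P = 0.6227 mol/L; S̃_{P/Q} = 2.205/0.6227 = 3.54.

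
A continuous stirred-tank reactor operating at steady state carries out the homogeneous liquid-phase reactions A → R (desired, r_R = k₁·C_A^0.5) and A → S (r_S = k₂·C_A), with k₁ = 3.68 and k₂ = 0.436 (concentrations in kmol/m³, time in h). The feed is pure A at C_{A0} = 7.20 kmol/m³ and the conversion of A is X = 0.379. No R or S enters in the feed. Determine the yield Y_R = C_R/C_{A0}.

0.303

Exit C_A = C_{A0}(1−X) = 7.20×0.621 = 4.471 kmol/m³.
Rates in a CSTR are evaluated at the outlet concentration: r_R = 3.68×4.471^0.5 = 7.781, r_S = 0.436×4.471 = 1.949.
Fraction of consumed A going to R: r_R/(r_R+r_S) = 0.7997.
C_R = 0.7997·C_{A0}·X = 0.7997×7.20×0.379 = 2.18 kmol/m³; Y_R = C_R/C_{A0} = 0.303.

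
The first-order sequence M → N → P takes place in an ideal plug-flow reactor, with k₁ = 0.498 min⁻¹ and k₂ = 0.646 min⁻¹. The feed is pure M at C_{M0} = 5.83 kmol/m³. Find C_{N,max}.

1.87 kmol/m³

Evaluating C_N at τ_opt = ln(k₂/k₁)/(k₂−k₁) gives C_{N,max}/C_{M0} = (k₁/k₂)^[k₂/(k₂−k₁)].
= (0.498/0.646)^(0.646/(0.646−0.498)) = (0.7709)^(4.365) = 0.3212.
C_{N,max} = 0.3212×5.83 = 1.87 kmol/m³.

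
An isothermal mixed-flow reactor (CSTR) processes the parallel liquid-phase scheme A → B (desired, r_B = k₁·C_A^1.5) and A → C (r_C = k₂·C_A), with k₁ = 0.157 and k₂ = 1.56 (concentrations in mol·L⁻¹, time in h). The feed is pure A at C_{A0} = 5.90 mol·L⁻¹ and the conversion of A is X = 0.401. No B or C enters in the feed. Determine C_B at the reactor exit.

Exit C_A = C_{A0}(1−X) = 5.90×0.599 = 3.534 mol·L⁻¹.
Rates in a CSTR are evaluated at the outlet concentration: r_B = 0.157×3.534^1.5 = 1.043, r_C = 1.56×3.534 = 5.513.
Fraction of consumed A going to B: r_B/(r_B+r_C) = 0.1591.
C_B = 0.1591·C_{A0}·X = 0.1591×5.90×0.401 = 0.376 mol·L⁻¹.

0.376 mol·L⁻¹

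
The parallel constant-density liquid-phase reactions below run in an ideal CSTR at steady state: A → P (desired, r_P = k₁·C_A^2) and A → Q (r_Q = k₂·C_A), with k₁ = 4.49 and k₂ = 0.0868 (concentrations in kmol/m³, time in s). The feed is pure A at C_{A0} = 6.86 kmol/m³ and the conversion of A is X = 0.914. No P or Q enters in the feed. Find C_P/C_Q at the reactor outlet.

Exit C_A = C_{A0}(1−X) = 6.86×0.0860 = 0.5900 kmol/m³.
In a CSTR the entire volume is at exit conditions, so r_P = 4.49×0.5900^2 = 1.563 and r_Q = 0.0868×0.5900 = 0.05121.
Overall selectivity = C_P/C_Q = r_Pτ/(r_Qτ) = r_P/r_Q = 30.5.

30.5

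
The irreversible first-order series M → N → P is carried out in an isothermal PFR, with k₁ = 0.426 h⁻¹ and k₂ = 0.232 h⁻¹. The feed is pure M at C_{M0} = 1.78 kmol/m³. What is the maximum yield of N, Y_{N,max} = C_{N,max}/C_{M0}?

0.483

At the optimum, C_{N,max}/C_{M0} = (k₁/k₂)^[k₂/(k₂−k₁)].
= (0.426/0.232)^(0.232/(0.232−0.426)) = (1.836)^(-1.196) = 0.4835.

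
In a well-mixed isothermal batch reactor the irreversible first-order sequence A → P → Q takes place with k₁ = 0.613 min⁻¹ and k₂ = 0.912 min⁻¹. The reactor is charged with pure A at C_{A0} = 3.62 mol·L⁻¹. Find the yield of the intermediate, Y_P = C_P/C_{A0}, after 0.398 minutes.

0.180

Solving the coupled first-order balances gives C_P(t) = [k₁/(k₂−k₁)]·C_{A0}·(e^(−k₁t) − e^(−k₂t)).
e^(−k₁t) = e^(−0.613×0.398) = e^(−0.2440) = 0.7835; e^(−k₂t) = e^(−0.3630) = 0.6956.
C_P = 0.613×3.62/(0.912−0.613) × (0.7835−0.6956) = 7.422×0.08790 = 0.6524 mol·L⁻¹.
Y_P = C_P/C_{A0} = 0.6524/3.62 = 0.180.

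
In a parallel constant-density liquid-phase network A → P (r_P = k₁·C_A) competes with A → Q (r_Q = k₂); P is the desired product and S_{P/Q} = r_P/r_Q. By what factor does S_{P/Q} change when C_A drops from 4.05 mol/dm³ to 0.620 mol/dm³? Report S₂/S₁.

S_{P/Q} = (k₁/k₂)·C_A, so S₂/S₁ = (C_{A,2}/C_{A,1}).
= 0.620/4.05 = 0.153.
Selectivity toward P falls as C_A falls — high-concentration operation is favoured.

0.153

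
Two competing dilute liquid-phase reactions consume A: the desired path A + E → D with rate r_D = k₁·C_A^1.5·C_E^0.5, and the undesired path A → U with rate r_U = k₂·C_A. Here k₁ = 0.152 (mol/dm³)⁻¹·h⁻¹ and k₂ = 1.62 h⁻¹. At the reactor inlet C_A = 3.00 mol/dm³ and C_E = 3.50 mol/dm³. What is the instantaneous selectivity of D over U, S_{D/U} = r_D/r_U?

0.304

S_{D/U} = r_D/r_U = (k₁·C_A^1.5·C_E^0.5)/(k₂·C_A) = (k₁/k₂)·C_A^0.5·C_E^0.5.
= (0.152×3.000^1.5×3.500^0.5) / (1.62×3.000) = 1.478/4.860 = 0.304.
Since the desired path is higher order in A, keeping C_A high (PFR or concentrated feed) favours D.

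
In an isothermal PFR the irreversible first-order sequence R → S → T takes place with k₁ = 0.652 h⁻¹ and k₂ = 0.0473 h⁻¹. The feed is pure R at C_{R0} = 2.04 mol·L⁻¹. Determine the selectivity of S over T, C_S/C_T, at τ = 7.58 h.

3.02

Solving the coupled first-order balances gives C_S(τ) = [k₁/(k₂−k₁)]·C_{R0}·(e^(−k₁τ) − e^(−k₂τ)).
e^(−k₁τ) = e^(−0.652×7.58) = e^(−4.942) = 0.007139; e^(−k₂τ) = e^(−0.3585) = 0.6987.
C_S = 0.652×2.04/(0.0473−0.652) × (0.007139−0.6987) = (-2.200)×(-0.6916) = 1.521 mol·L⁻¹.
C_R = C_{R0}e^(−k₁τ) = 0.01456 mol·L⁻¹, so C_T = C_{R0}−C_R−C_S = 0.5043 mol·L⁻¹; C_S/C_T = 3.02.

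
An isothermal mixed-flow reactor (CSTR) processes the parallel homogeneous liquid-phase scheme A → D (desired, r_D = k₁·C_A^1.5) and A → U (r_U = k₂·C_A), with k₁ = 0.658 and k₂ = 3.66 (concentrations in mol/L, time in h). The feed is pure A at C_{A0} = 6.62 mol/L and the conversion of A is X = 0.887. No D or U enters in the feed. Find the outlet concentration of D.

0.790 mol/L

Exit C_A = C_{A0}(1−X) = 6.62×0.113 = 0.7481 mol/L.
In a CSTR the entire volume is at exit conditions, so r_D = 0.658×0.7481^1.5 = 0.4257 and r_U = 3.66×0.7481 = 2.738.
Fraction of consumed A going to D: r_D/(r_D+r_U) = 0.1346.
C_D = 0.1346·C_{A0}·X = 0.1346×6.62×0.887 = 0.790 mol/L.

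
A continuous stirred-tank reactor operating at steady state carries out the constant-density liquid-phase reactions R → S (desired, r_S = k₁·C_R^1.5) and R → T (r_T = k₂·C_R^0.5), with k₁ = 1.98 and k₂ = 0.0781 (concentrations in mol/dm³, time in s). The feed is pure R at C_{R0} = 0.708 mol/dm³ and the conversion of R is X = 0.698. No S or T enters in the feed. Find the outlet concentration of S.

0.417 mol/dm³

Exit C_R = C_{R0}(1−X) = 0.708×0.302 = 0.2138 mol/dm³.
Rates in a CSTR are evaluated at the outlet concentration: r_S = 1.98×0.2138^1.5 = 0.1958, r_T = 0.0781×0.2138^0.5 = 0.03611.
Fraction of consumed R going to S: r_S/(r_S+r_T) = 0.8443.
C_S = 0.8443·C_{R0}·X = 0.8443×0.708×0.698 = 0.417 mol/dm³.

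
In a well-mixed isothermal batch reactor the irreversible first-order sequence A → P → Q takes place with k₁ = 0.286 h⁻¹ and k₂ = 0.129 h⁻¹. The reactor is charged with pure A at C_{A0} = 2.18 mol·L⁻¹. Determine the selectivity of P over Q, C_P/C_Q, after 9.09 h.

Solving the coupled first-order balances gives C_P(t) = [k₁/(k₂−k₁)]·C_{A0}·(e^(−k₁t) − e^(−k₂t)).
e^(−k₁t) = e^(−0.286×9.09) = e^(−2.600) = 0.07429; e^(−k₂t) = e^(−1.173) = 0.3096.
C_P = 0.286×2.18/(0.129−0.286) × (0.07429−0.3096) = (-3.971)×(-0.2353) = 0.9343 mol·L⁻¹.
C_A = C_{A0}e^(−k₁t) = 0.1620 mol·L⁻¹, so C_Q = C_{A0}−C_A−C_P = 1.084 mol·L⁻¹; C_P/C_Q = 0.862.

0.862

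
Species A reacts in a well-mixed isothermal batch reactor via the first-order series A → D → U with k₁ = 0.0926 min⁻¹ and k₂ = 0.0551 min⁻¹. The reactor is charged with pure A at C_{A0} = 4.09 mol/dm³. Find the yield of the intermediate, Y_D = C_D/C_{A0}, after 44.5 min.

Solving the coupled first-order balances gives C_D(t) = [k₁/(k₂−k₁)]·C_{A0}·(e^(−k₁t) − e^(−k₂t)).
e^(−k₁t) = e^(−0.0926×44.5) = e^(−4.121) = 0.01623; e^(−k₂t) = e^(−2.452) = 0.08613.
C_D = 0.0926×4.09/(0.0551−0.0926) × (0.01623−0.08613) = (-10.10)×(-0.06989) = 0.7059 mol/dm³.
Y_D = C_D/C_{A0} = 0.7059/4.09 = 0.173.

0.173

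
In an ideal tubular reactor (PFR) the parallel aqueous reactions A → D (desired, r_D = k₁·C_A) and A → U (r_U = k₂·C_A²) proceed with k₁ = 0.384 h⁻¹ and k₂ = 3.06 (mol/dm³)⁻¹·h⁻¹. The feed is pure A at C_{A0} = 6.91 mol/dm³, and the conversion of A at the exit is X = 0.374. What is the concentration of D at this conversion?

C_A = C_{A0}(1−X) = 4.326 mol/dm³.
Along a PFR/batch, dC_D/dC_A = −r_D/(r_D+r_U) = −k₁/(k₁+k₂·C_A).
Integrating from C_{A0} to C_A: C_D = (0.384/3.06)·ln[(0.384+3.06·6.91)/(0.384+3.06·4.33)] = 0.1255·ln(21.53/13.62) = 0.05745 mol/dm³.

0.0575 mol/dm³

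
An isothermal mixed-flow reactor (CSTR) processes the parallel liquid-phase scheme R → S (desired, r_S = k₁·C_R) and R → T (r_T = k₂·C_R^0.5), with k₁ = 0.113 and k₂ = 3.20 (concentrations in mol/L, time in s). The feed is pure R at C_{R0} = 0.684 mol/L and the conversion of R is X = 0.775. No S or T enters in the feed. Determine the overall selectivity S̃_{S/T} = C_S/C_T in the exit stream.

Exit C_R = C_{R0}(1−X) = 0.684×0.225 = 0.1539 mol/L.
A CSTR operates uniformly at the exit composition, giving r_S = 0.01739 and r_T = 1.255 (each k·C_R^n at C_R = 0.1539).
Overall selectivity = C_S/C_T = r_Sτ/(r_Tτ) = r_S/r_T = 0.0139.

0.0139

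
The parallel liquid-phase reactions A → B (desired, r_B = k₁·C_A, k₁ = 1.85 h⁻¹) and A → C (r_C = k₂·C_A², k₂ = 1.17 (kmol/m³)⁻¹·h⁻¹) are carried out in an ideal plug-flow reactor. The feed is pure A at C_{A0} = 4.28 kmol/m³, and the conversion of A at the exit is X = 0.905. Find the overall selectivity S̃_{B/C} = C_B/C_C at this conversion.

0.790

C_A = C_{A0}(1−X) = 0.4066 kmol/m³.
Along a PFR/batch, dC_B/dC_A = −r_B/(r_B+r_C) = −k₁/(k₁+k₂·C_A).
Integrating from C_{A0} to C_A: C_B = (1.85/1.17)·ln[(1.85+1.17·4.28)/(1.85+1.17·0.407)] = 1.581·ln(6.858/2.326) = 1.710 kmol/m³.
C_C = (C_{A0}−C_A)−C_B = 2.164 kmol/m³; S̃_{B/C} = 1.710/2.164 = 0.790.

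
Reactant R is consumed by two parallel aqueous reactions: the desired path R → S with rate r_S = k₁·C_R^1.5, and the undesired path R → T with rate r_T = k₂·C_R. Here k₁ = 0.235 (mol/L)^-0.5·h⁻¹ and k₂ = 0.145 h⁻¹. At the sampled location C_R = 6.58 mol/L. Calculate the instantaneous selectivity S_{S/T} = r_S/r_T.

4.16

S_{S/T} = r_S/r_T = (k₁·C_R^1.5)/(k₂·C_R) = (k₁/k₂)·C_R^0.5.
= (0.235×6.580^1.5) / (0.145×6.580) = 3.966/0.9541 = 4.16.
Since the desired path is higher order in R, keeping C_R high (PFR or concentrated feed) favours S.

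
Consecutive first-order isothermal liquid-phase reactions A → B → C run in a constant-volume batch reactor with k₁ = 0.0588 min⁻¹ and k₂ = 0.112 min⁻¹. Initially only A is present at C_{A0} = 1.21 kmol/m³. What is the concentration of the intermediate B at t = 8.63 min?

0.296 kmol/m³

For first-order series with pure A initially, C_B(t) = k₁C_{A0}/(k₂−k₁)·(e^(−k₁t) − e^(−k₂t)).
e^(−k₁t) = e^(−0.0588×8.63) = e^(−0.5074) = 0.6020; e^(−k₂t) = e^(−0.9666) = 0.3804.
C_B = 0.0588×1.21/(0.112−0.0588) × (0.6020−0.3804) = 1.337×0.2216 = 0.2964 kmol/m³.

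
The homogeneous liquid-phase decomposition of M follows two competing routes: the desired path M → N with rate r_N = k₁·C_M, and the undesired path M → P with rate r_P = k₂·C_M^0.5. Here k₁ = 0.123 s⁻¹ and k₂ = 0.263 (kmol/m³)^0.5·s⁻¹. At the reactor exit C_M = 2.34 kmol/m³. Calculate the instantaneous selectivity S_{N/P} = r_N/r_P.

S_{N/P} = r_N/r_P = (k₁·C_M)/(k₂·C_M^0.5) = (k₁/k₂)·C_M^0.5.
= (0.123×2.340) / (0.263×2.340^0.5) = 0.2878/0.4023 = 0.715.

0.715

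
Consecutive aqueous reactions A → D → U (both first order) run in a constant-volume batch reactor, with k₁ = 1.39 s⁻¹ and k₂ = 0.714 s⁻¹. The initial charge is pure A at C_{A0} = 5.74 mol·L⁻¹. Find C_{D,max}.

Evaluating C_D at t_opt = ln(k₂/k₁)/(k₂−k₁) gives C_{D,max}/C_{A0} = (k₁/k₂)^[k₂/(k₂−k₁)].
= (1.39/0.714)^(0.714/(0.714−1.39)) = (1.947)^(-1.056) = 0.4948.
C_{D,max} = 0.4948×5.74 = 2.84 mol·L⁻¹.

2.84 mol·L⁻¹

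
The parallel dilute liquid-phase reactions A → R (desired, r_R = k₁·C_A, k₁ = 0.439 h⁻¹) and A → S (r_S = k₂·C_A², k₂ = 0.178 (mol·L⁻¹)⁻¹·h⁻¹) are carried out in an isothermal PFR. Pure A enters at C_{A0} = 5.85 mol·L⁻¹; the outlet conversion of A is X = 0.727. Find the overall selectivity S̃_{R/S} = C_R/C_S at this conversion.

C_A = C_{A0}(1−X) = 1.597 mol·L⁻¹.
Along a PFR/batch, dC_R/dC_A = −r_R/(r_R+r_S) = −k₁/(k₁+k₂·C_A).
Integrating from C_{A0} to C_A: C_R = (0.439/0.178)·ln[(0.439+0.178·5.85)/(0.439+0.178·1.60)] = 2.466·ln(1.480/0.7233) = 1.766 mol·L⁻¹.
C_S = (C_{A0}−C_A)−C_R = 2.487 mol·L⁻¹; S̃_{R/S} = 1.766/2.487 = 0.710.

0.710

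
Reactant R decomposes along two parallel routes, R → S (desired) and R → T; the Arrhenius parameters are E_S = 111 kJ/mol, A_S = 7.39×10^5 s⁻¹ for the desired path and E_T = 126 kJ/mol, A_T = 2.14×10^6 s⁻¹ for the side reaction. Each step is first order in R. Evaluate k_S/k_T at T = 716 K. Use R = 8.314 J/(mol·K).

4.29

With equal orders, S_{S/T} = k_S/k_T = (A_S/A_T)·exp[(E_T−E_S)/(RT)].
(E_T−E_S)/(RT) = (126−111)×10³/(8.314×716) = 15000/5953 = 2.520.
k_S/k_T = (7.39×10^5/2.14×10^6)·exp(2.520) = 0.3453 × 12.43 = 4.29.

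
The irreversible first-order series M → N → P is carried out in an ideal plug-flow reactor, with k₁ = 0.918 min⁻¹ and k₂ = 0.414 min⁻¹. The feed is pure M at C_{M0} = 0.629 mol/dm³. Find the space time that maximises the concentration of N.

1.58 min

For first-order series the maximum of C_N occurs at τ_opt = ln(k₂/k₁)/(k₂−k₁).
= ln(0.414/0.918)/(0.414−0.918) = ln(0.4510)/-0.5040 = -0.7963/-0.5040 = 1.58 min.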